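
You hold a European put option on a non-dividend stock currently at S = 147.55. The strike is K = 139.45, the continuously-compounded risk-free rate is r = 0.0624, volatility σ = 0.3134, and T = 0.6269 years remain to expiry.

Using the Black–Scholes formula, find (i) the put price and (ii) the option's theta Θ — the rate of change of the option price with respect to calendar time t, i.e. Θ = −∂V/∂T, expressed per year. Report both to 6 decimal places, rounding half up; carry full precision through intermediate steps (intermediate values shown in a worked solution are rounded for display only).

σ√T = 0.3134·√0.6269 = 0.248141
d₁ = (ln(S/K) + (r+σ²/2)T) / (σ√T) = (ln(147.55/139.45) + (0.0624+0.3134²/2)·0.6269) / 0.248141 = (0.056461 + 0.069905) / 0.248141 = 0.509253
d₂ = d₁ − σ√T = 0.509253 − 0.248141 = 0.261112
e^{−rT} = e^{−0.0624·0.6269} = 0.961637
N(−d₁) = 0.305287,  N(−d₂) = 0.397003
Put price V = K·e^{−rT}·N(−d₂) − S·N(−d₁) = 53.238186 − 45.045155 = 8.193031
φ(d₁) = (1/√(2π))·e^{−d₁²/2} = 0.350425
Θ = −S·φ(d₁)·σ/(2√T) + r·K·e^{−rT}·N(−d₂) = −10.233035 + 3.322063 = -6.910972

price = 8.193031
Θ = -6.910972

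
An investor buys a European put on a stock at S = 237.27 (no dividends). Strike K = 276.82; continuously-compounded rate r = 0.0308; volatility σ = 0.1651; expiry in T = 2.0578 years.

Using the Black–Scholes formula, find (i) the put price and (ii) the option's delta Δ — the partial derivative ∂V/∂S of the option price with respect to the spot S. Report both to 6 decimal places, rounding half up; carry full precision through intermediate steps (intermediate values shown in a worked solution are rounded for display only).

σ√T = 0.1651·√2.0578 = 0.236837
d₁ = (ln(S/K) + (r+σ²/2)T) / (σ√T) = (ln(237.27/276.82) + (0.0308+0.1651²/2)·2.0578) / 0.236837 = (-0.154169 + 0.091426) / 0.236837 = -0.264920
d₂ = d₁ − σ√T = -0.264920 − 0.236837 = -0.501757
e^{−rT} = e^{−0.0308·2.0578} = 0.938587
N(−d₁) = 0.604464,  N(−d₂) = 0.692081
Put price V = K·e^{−rT}·N(−d₂) − S·N(−d₁) = 179.816051 − 143.421284 = 36.394767
Δ = −N(−d₁) = -0.604464

price = 36.394767
Δ = -0.604464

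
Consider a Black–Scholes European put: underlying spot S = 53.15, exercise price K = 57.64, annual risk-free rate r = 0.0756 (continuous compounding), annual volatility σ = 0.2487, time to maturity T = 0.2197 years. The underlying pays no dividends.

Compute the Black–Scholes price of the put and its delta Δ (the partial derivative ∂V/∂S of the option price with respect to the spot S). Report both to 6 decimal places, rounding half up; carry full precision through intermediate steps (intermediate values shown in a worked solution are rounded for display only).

σ√T = 0.2487·√0.2197 = 0.116571
d₁ = (ln(S/K) + (r+σ²/2)T) / (σ√T) = (ln(53.15/57.64) + (0.0756+0.2487²/2)·0.2197) / 0.116571 = (-0.081099 + 0.023404) / 0.116571 = -0.494934
d₂ = d₁ − σ√T = -0.494934 − 0.116571 = -0.611505
e^{−rT} = e^{−0.0756·0.2197} = 0.983528
N(−d₁) = 0.689676,  N(−d₂) = 0.729567
Put price V = K·e^{−rT}·N(−d₂) − S·N(−d₁) = 41.359564 − 36.656305 = 4.703259
Δ = −N(−d₁) = -0.689676

price = 4.703259
Δ = -0.689676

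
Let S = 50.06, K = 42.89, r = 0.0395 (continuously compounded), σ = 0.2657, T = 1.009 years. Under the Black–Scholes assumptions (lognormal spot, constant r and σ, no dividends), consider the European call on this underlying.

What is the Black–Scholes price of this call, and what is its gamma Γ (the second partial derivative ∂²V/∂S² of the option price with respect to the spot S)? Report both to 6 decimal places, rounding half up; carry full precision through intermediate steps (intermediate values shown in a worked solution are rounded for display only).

price = 10.487361
Γ = 0.020594

σ√T = 0.2657·√1.009 = 0.266893
d₁ = (ln(S/K) + (r+σ²/2)T) / (σ√T) = (ln(50.06/42.89) + (0.0395+0.2657²/2)·1.009) / 0.266893 = (0.154584 + 0.075471) / 0.266893 = 0.861975
d₂ = d₁ − σ√T = 0.861975 − 0.266893 = 0.595082
e^{−rT} = e^{−0.0395·1.009} = 0.960928
N(d₁) = 0.805649,  N(d₂) = 0.724106
Call price V = S·N(d₁) − K·e^{−rT}·N(d₂) = 40.330804 − 29.843444 = 10.487361
φ(d₁) = (1/√(2π))·e^{−d₁²/2} = 0.275150
Γ = φ(d₁) / (S·σ·√T) = 0.020594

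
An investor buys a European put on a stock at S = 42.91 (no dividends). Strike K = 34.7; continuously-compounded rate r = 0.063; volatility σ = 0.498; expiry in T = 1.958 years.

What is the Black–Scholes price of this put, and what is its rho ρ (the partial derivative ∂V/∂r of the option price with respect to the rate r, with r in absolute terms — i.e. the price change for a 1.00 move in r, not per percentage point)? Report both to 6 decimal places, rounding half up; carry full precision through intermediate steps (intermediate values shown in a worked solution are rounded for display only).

price = 4.989657
ρ = -26.843410

σ√T = 0.498·√1.958 = 0.696844
d₁ = (ln(S/K) + (r+σ²/2)T) / (σ√T) = (ln(42.91/34.7) + (0.063+0.498²/2)·1.958) / 0.696844 = (0.212365 + 0.366150) / 0.696844 = 0.830193
d₂ = d₁ − σ√T = 0.830193 − 0.696844 = 0.133349
e^{−rT} = e^{−0.063·1.958} = 0.883951
N(−d₁) = 0.203215,  N(−d₂) = 0.446959
Put price V = K·e^{−rT}·N(−d₂) − S·N(−d₁) = 13.709607 − 8.719949 = 4.989657
ρ = −K·T·e^{−rT}·N(−d₂) = -26.843410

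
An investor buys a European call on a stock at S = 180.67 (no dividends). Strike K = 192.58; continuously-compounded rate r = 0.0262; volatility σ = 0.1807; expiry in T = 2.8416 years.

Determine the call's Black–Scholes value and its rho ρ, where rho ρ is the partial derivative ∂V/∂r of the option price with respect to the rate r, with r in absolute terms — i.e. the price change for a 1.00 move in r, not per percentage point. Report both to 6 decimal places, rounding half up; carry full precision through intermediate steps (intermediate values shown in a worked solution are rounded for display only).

σ√T = 0.1807·√2.8416 = 0.304607
d₁ = (ln(S/K) + (r+σ²/2)T) / (σ√T) = (ln(180.67/192.58) + (0.0262+0.1807²/2)·2.8416) / 0.304607 = (-0.063839 + 0.120843) / 0.304607 = 0.187137
d₂ = d₁ − σ√T = 0.187137 − 0.304607 = -0.117470
e^{−rT} = e^{−0.0262·2.8416} = 0.928254
N(d₁) = 0.574223,  N(d₂) = 0.453244
Call price V = S·N(d₁) − K·e^{−rT}·N(d₂) = 103.744913 − 81.023275 = 22.721638
ρ = K·T·e^{−rT}·N(d₂) = 230.235738

price = 22.721638
ρ = 230.235738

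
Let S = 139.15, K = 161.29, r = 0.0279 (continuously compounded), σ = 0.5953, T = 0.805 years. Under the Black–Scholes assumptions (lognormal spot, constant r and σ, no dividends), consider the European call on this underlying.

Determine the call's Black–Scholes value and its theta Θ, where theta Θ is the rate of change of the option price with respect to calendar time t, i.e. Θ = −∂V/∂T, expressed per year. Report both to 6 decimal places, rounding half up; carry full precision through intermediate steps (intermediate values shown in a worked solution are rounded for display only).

σ√T = 0.5953·√0.805 = 0.534114
d₁ = (ln(S/K) + (r+σ²/2)T) / (σ√T) = (ln(139.15/161.29) + (0.0279+0.5953²/2)·0.805) / 0.534114 = (-0.147651 + 0.165098) / 0.534114 = 0.032665
d₂ = d₁ − σ√T = 0.032665 − 0.534114 = -0.501449
e^{−rT} = e^{−0.0279·0.805} = 0.977791
N(d₁) = 0.513029,  N(d₂) = 0.308028
Call price V = S·N(d₁) − K·e^{−rT}·N(d₂) = 71.388000 − 48.578384 = 22.809616
φ(d₁) = (1/√(2π))·e^{−d₁²/2} = 0.398730
Θ = −S·φ(d₁)·σ/(2√T) − r·K·e^{−rT}·N(d₂) = −18.406428 − 1.355337 = -19.761765

price = 22.809616
Θ = -19.761765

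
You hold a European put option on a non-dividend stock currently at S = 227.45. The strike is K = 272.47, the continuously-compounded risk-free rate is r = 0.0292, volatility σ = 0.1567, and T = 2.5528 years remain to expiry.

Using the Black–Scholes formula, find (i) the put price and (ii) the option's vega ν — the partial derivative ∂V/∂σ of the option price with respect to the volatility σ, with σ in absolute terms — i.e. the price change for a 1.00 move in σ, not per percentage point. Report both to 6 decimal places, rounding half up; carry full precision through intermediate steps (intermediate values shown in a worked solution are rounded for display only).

price = 38.752305
ν = 138.664894

σ√T = 0.1567·√2.5528 = 0.250367
d₁ = (ln(S/K) + (r+σ²/2)T) / (σ√T) = (ln(227.45/272.47) + (0.0292+0.1567²/2)·2.5528) / 0.250367 = (-0.180598 + 0.105884) / 0.250367 = -0.298420
d₂ = d₁ − σ√T = -0.298420 − 0.250367 = -0.548787
e^{−rT} = e^{−0.0292·2.5528} = 0.928169
N(−d₁) = 0.617309,  N(−d₂) = 0.708424
Put price V = K·e^{−rT}·N(−d₂) − S·N(−d₁) = 179.159127 − 140.406822 = 38.752305
φ(d₁) = (1/√(2π))·e^{−d₁²/2} = 0.381568
ν = S·φ(d₁)·√T = 138.664894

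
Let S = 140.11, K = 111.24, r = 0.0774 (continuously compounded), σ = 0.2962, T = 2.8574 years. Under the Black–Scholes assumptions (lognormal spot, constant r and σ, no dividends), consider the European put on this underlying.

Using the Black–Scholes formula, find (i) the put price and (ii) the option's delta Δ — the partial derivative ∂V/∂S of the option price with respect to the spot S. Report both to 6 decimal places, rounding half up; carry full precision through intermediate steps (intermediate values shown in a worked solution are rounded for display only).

price = 5.487900
Δ = -0.124476

σ√T = 0.2962·√2.8574 = 0.500692
d₁ = (ln(S/K) + (r+σ²/2)T) / (σ√T) = (ln(140.11/111.24) + (0.0774+0.2962²/2)·2.8574) / 0.500692 = (0.230738 + 0.346509) / 0.500692 = 1.152898
d₂ = d₁ − σ√T = 1.152898 − 0.500692 = 0.652206
e^{−rT} = e^{−0.0774·2.8574} = 0.801586
N(−d₁) = 0.124476,  N(−d₂) = 0.257134
Put price V = K·e^{−rT}·N(−d₂) − S·N(−d₁) = 22.928247 − 17.440347 = 5.487900
Δ = −N(−d₁) = -0.124476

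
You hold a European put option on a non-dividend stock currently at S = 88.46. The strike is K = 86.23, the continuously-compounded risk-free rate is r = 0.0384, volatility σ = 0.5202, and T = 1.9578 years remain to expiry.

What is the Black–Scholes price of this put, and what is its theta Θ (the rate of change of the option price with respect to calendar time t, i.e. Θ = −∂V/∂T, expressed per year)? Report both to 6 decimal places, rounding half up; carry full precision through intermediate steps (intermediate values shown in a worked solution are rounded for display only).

price = 19.908098
Θ = -3.972852

σ√T = 0.5202·√1.9578 = 0.727871
d₁ = (ln(S/K) + (r+σ²/2)T) / (σ√T) = (ln(88.46/86.23) + (0.0384+0.5202²/2)·1.9578) / 0.727871 = (0.025532 + 0.340078) / 0.727871 = 0.502301
d₂ = d₁ − σ√T = 0.502301 − 0.727871 = -0.225571
e^{−rT} = e^{−0.0384·1.9578} = 0.927577
N(−d₁) = 0.307728,  N(−d₂) = 0.589232
Put price V = K·e^{−rT}·N(−d₂) − S·N(−d₁) = 47.129723 − 27.221625 = 19.908098
φ(d₁) = (1/√(2π))·e^{−d₁²/2} = 0.351660
Θ = −S·φ(d₁)·σ/(2√T) + r·K·e^{−rT}·N(−d₂) = −5.782634 + 1.809781 = -3.972852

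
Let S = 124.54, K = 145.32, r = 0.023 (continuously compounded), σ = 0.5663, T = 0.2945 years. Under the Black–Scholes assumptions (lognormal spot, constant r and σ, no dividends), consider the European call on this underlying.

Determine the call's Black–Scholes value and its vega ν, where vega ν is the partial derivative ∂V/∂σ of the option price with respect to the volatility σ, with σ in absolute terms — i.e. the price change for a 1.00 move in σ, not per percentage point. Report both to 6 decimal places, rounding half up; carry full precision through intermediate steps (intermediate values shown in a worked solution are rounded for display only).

σ√T = 0.5663·√0.2945 = 0.307319
d₁ = (ln(S/K) + (r+σ²/2)T) / (σ√T) = (ln(124.54/145.32) + (0.023+0.5663²/2)·0.2945) / 0.307319 = (-0.154311 + 0.053996) / 0.307319 = -0.326421
d₂ = d₁ − σ√T = -0.326421 − 0.307319 = -0.633740
e^{−rT} = e^{−0.023·0.2945} = 0.993249
N(d₁) = 0.372053,  N(d₂) = 0.263125
Call price V = S·N(d₁) − K·e^{−rT}·N(d₂) = 46.335473 − 37.979245 = 8.356228
φ(d₁) = (1/√(2π))·e^{−d₁²/2} = 0.378245
ν = S·φ(d₁)·√T = 25.563740

price = 8.356228
ν = 25.563740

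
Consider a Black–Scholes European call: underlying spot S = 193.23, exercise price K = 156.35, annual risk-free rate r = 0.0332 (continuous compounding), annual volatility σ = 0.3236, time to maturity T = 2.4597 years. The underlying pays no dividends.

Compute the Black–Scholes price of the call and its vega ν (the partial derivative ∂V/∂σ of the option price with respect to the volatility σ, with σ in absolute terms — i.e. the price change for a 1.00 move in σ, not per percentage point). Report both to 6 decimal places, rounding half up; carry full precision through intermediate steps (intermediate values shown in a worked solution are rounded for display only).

price = 63.686390
ν = 85.531485

σ√T = 0.3236·√2.4597 = 0.507516
d₁ = (ln(S/K) + (r+σ²/2)T) / (σ√T) = (ln(193.23/156.35) + (0.0332+0.3236²/2)·2.4597) / 0.507516 = (0.211784 + 0.210448) / 0.507516 = 0.831959
d₂ = d₁ − σ√T = 0.831959 − 0.507516 = 0.324443
e^{−rT} = e^{−0.0332·2.4597} = 0.921583
N(d₁) = 0.797284,  N(d₂) = 0.627199
Call price V = S·N(d₁) − K·e^{−rT}·N(d₂) = 154.059173 − 90.372783 = 63.686390
φ(d₁) = (1/√(2π))·e^{−d₁²/2} = 0.282235
ν = S·φ(d₁)·√T = 85.531485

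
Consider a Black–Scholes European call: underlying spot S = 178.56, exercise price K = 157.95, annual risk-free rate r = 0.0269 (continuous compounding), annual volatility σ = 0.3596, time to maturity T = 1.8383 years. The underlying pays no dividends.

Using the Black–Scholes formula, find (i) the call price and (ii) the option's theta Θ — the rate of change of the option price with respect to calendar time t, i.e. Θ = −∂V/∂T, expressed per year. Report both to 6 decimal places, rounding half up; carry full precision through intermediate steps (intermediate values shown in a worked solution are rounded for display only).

price = 47.695701
Θ = -10.103544

σ√T = 0.3596·√1.8383 = 0.487560
d₁ = (ln(S/K) + (r+σ²/2)T) / (σ√T) = (ln(178.56/157.95) + (0.0269+0.3596²/2)·1.8383) / 0.487560 = (0.122646 + 0.168308) / 0.487560 = 0.596755
d₂ = d₁ − σ√T = 0.596755 − 0.487560 = 0.109195
e^{−rT} = e^{−0.0269·1.8383} = 0.951752
N(d₁) = 0.724664,  N(d₂) = 0.543476
Call price V = S·N(d₁) − K·e^{−rT}·N(d₂) = 129.396091 − 81.700390 = 47.695701
φ(d₁) = (1/√(2π))·e^{−d₁²/2} = 0.333872
Θ = −S·φ(d₁)·σ/(2√T) − r·K·e^{−rT}·N(d₂) = −7.905804 − 2.197740 = -10.103544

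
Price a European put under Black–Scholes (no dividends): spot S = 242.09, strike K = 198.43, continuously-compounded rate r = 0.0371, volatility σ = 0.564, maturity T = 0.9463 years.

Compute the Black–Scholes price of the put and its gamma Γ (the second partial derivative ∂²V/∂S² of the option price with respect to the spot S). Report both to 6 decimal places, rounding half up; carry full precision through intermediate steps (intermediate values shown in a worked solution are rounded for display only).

σ√T = 0.564·√0.9463 = 0.548648
d₁ = (ln(S/K) + (r+σ²/2)T) / (σ√T) = (ln(242.09/198.43) + (0.0371+0.564²/2)·0.9463) / 0.548648 = (0.198873 + 0.185615) / 0.548648 = 0.700792
d₂ = d₁ − σ√T = 0.700792 − 0.548648 = 0.152145
e^{−rT} = e^{−0.0371·0.9463} = 0.965501
N(−d₁) = 0.241716,  N(−d₂) = 0.439536
Put price V = K·e^{−rT}·N(−d₂) − S·N(−d₁) = 84.208345 − 58.517109 = 25.691236
φ(d₁) = (1/√(2π))·e^{−d₁²/2} = 0.312081
Γ = φ(d₁) / (S·σ·√T) = 0.002350

price = 25.691236
Γ = 0.002350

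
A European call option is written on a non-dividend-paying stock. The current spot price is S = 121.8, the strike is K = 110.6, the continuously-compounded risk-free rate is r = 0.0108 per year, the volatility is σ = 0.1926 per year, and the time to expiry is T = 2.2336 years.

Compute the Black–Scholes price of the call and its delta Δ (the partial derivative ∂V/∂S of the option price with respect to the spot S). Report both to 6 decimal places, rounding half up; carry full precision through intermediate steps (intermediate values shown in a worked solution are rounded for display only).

σ√T = 0.1926·√2.2336 = 0.287845
d₁ = (ln(S/K) + (r+σ²/2)T) / (σ√T) = (ln(121.8/110.6) + (0.0108+0.1926²/2)·2.2336) / 0.287845 = (0.096460 + 0.065550) / 0.287845 = 0.562839
d₂ = d₁ − σ√T = 0.562839 − 0.287845 = 0.274994
e^{−rT} = e^{−0.0108·2.2336} = 0.976166
N(d₁) = 0.713228,  N(d₂) = 0.608340
Call price V = S·N(d₁) − K·e^{−rT}·N(d₂) = 86.871149 − 65.678735 = 21.192414
Δ = N(d₁) = 0.713228

price = 21.192414
Δ = 0.713228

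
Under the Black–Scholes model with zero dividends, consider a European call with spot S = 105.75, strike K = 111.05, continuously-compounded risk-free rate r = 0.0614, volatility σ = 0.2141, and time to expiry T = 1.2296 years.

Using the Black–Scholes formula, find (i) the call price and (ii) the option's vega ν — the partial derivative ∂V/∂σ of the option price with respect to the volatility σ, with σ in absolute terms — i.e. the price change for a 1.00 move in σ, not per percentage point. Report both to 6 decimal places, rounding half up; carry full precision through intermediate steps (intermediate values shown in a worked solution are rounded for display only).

price = 11.310459
ν = 45.552554

σ√T = 0.2141·√1.2296 = 0.237410
d₁ = (ln(S/K) + (r+σ²/2)T) / (σ√T) = (ln(105.75/111.05) + (0.0614+0.2141²/2)·1.2296) / 0.237410 = (-0.048903 + 0.103679) / 0.237410 = 0.230725
d₂ = d₁ − σ√T = 0.230725 − 0.237410 = -0.006685
e^{−rT} = e^{−0.0614·1.2296} = 0.927282
N(d₁) = 0.591236,  N(d₂) = 0.497333
Call price V = S·N(d₁) − K·e^{−rT}·N(d₂) = 62.523190 − 51.212731 = 11.310459
φ(d₁) = (1/√(2π))·e^{−d₁²/2} = 0.388464
ν = S·φ(d₁)·√T = 45.552554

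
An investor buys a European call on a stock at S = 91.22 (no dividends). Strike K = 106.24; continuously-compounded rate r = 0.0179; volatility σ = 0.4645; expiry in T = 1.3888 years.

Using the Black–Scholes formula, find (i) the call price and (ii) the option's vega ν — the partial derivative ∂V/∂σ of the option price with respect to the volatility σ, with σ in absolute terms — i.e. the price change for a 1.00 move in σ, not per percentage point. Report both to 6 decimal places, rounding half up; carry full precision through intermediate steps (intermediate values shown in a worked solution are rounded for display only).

σ√T = 0.4645·√1.3888 = 0.547401
d₁ = (ln(S/K) + (r+σ²/2)T) / (σ√T) = (ln(91.22/106.24) + (0.0179+0.4645²/2)·1.3888) / 0.547401 = (-0.152427 + 0.174683) / 0.547401 = 0.040659
d₂ = d₁ − σ√T = 0.040659 − 0.547401 = -0.506742
e^{−rT} = e^{−0.0179·1.3888} = 0.975447
N(d₁) = 0.516216,  N(d₂) = 0.306168
Call price V = S·N(d₁) − K·e^{−rT}·N(d₂) = 47.089245 − 31.728647 = 15.360598
φ(d₁) = (1/√(2π))·e^{−d₁²/2} = 0.398613
ν = S·φ(d₁)·√T = 42.851004

price = 15.360598
ν = 42.851004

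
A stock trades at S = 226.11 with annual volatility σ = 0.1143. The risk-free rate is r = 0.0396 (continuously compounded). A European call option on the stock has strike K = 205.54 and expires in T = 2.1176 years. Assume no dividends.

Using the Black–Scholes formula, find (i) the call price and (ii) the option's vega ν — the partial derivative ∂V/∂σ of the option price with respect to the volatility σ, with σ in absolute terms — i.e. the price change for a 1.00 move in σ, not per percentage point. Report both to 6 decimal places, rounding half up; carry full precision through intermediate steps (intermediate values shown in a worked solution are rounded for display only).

price = 39.563335
ν = 66.921872

σ√T = 0.1143·√2.1176 = 0.166329
d₁ = (ln(S/K) + (r+σ²/2)T) / (σ√T) = (ln(226.11/205.54) + (0.0396+0.1143²/2)·2.1176) / 0.166329 = (0.095381 + 0.097690) / 0.166329 = 1.160775
d₂ = d₁ − σ√T = 1.160775 − 0.166329 = 0.994446
e^{−rT} = e^{−0.0396·2.1176} = 0.919563
N(d₁) = 0.877133,  N(d₂) = 0.839997
Call price V = S·N(d₁) − K·e^{−rT}·N(d₂) = 198.328594 − 158.765259 = 39.563335
φ(d₁) = (1/√(2π))·e^{−d₁²/2} = 0.203388
ν = S·φ(d₁)·√T = 66.921872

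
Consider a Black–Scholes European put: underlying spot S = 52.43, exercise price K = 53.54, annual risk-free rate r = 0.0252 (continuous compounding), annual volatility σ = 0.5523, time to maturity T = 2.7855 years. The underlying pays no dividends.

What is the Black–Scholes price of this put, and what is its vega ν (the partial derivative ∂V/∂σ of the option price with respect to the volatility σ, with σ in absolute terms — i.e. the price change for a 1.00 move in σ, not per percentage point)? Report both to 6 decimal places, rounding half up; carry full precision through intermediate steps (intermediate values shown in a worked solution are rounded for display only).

σ√T = 0.5523·√2.7855 = 0.921779
d₁ = (ln(S/K) + (r+σ²/2)T) / (σ√T) = (ln(52.43/53.54) + (0.0252+0.5523²/2)·2.7855) / 0.921779 = (-0.020950 + 0.495033) / 0.921779 = 0.514313
d₂ = d₁ − σ√T = 0.514313 − 0.921779 = -0.407466
e^{−rT} = e^{−0.0252·2.7855} = 0.932212
N(−d₁) = 0.303517,  N(−d₂) = 0.658167
Put price V = K·e^{−rT}·N(−d₂) − S·N(−d₁) = 32.849549 − 15.913381 = 16.936168
φ(d₁) = (1/√(2π))·e^{−d₁²/2} = 0.349519
ν = S·φ(d₁)·√T = 30.584561

price = 16.936168
ν = 30.584561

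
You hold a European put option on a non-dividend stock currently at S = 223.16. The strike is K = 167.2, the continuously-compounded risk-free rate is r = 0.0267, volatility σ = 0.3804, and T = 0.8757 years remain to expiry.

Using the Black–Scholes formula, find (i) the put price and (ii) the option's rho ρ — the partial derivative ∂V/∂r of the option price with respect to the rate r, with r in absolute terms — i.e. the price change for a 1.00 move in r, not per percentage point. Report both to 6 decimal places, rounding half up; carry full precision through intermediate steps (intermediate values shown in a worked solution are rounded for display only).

σ√T = 0.3804·√0.8757 = 0.355974
d₁ = (ln(S/K) + (r+σ²/2)T) / (σ√T) = (ln(223.16/167.2) + (0.0267+0.3804²/2)·0.8757) / 0.355974 = (0.288698 + 0.086740) / 0.355974 = 1.054679
d₂ = d₁ − σ√T = 1.054679 − 0.355974 = 0.698705
e^{−rT} = e^{−0.0267·0.8757} = 0.976890
N(−d₁) = 0.145786,  N(−d₂) = 0.242368
Put price V = K·e^{−rT}·N(−d₂) − S·N(−d₁) = 39.587454 − 32.533623 = 7.053831
ρ = −K·T·e^{−rT}·N(−d₂) = -34.666733

price = 7.053831
ρ = -34.666733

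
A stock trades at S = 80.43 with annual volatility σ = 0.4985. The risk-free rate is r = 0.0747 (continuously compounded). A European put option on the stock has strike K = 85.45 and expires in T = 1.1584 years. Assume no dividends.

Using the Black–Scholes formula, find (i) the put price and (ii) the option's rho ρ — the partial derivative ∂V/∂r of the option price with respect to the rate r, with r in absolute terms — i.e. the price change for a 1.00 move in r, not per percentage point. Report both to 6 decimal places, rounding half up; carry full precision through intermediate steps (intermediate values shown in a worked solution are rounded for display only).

σ√T = 0.4985·√1.1584 = 0.536531
d₁ = (ln(S/K) + (r+σ²/2)T) / (σ√T) = (ln(80.43/85.45) + (0.0747+0.4985²/2)·1.1584) / 0.536531 = (-0.060544 + 0.230465) / 0.536531 = 0.316703
d₂ = d₁ − σ√T = 0.316703 − 0.536531 = -0.219828
e^{−rT} = e^{−0.0747·1.1584} = 0.917106
N(−d₁) = 0.375734,  N(−d₂) = 0.586997
Put price V = K·e^{−rT}·N(−d₂) − S·N(−d₁) = 46.001031 − 30.220325 = 15.780706
ρ = −K·T·e^{−rT}·N(−d₂) = -53.287595

price = 15.780706
ρ = -53.287595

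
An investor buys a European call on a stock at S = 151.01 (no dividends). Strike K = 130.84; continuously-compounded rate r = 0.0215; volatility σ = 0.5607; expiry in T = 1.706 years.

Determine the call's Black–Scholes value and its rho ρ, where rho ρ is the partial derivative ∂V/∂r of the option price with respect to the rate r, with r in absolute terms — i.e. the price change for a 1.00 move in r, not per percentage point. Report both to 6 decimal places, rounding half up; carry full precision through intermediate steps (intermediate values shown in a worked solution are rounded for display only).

price = 53.174033
ρ = 97.283015

σ√T = 0.5607·√1.706 = 0.732352
d₁ = (ln(S/K) + (r+σ²/2)T) / (σ√T) = (ln(151.01/130.84) + (0.0215+0.5607²/2)·1.706) / 0.732352 = (0.143371 + 0.304849) / 0.732352 = 0.612028
d₂ = d₁ − σ√T = 0.612028 − 0.732352 = -0.120325
e^{−rT} = e^{−0.0215·1.706} = 0.963986
N(d₁) = 0.729740,  N(d₂) = 0.452113
Call price V = S·N(d₁) − K·e^{−rT}·N(d₂) = 110.198074 − 57.024041 = 53.174033
ρ = K·T·e^{−rT}·N(d₂) = 97.283015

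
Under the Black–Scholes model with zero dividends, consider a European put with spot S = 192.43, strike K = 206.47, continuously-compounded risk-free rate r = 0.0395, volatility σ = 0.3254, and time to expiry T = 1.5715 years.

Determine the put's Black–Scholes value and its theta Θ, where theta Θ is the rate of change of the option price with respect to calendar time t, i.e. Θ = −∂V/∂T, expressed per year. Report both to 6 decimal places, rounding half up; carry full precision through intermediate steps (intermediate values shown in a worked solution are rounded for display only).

price = 32.043018
Θ = -5.284318

σ√T = 0.3254·√1.5715 = 0.407920
d₁ = (ln(S/K) + (r+σ²/2)T) / (σ√T) = (ln(192.43/206.47) + (0.0395+0.3254²/2)·1.5715) / 0.407920 = (-0.070423 + 0.145274) / 0.407920 = 0.183494
d₂ = d₁ − σ√T = 0.183494 − 0.407920 = -0.224426
e^{−rT} = e^{−0.0395·1.5715} = 0.939813
N(−d₁) = 0.427205,  N(−d₂) = 0.588787
Put price V = K·e^{−rT}·N(−d₂) − S·N(−d₁) = 114.250115 − 82.207097 = 32.043018
φ(d₁) = (1/√(2π))·e^{−d₁²/2} = 0.392282
Θ = −S·φ(d₁)·σ/(2√T) + r·K·e^{−rT}·N(−d₂) = −9.797197 + 4.512880 = -5.284318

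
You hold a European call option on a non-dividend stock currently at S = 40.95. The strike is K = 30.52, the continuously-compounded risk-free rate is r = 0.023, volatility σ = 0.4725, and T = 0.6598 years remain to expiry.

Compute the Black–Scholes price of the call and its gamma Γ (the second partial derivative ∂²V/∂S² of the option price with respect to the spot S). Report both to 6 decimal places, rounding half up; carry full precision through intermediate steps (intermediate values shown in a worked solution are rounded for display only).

price = 12.475426
Γ = 0.015436

σ√T = 0.4725·√0.6598 = 0.383803
d₁ = (ln(S/K) + (r+σ²/2)T) / (σ√T) = (ln(40.95/30.52) + (0.023+0.4725²/2)·0.6598) / 0.383803 = (0.293970 + 0.088828) / 0.383803 = 0.997380
d₂ = d₁ − σ√T = 0.997380 − 0.383803 = 0.613578
e^{−rT} = e^{−0.023·0.6598} = 0.984939
N(d₁) = 0.840710,  N(d₂) = 0.730253
Call price V = S·N(d₁) − K·e^{−rT}·N(d₂) = 34.427077 − 21.951650 = 12.475426
φ(d₁) = (1/√(2π))·e^{−d₁²/2} = 0.242605
Γ = φ(d₁) / (S·σ·√T) = 0.015436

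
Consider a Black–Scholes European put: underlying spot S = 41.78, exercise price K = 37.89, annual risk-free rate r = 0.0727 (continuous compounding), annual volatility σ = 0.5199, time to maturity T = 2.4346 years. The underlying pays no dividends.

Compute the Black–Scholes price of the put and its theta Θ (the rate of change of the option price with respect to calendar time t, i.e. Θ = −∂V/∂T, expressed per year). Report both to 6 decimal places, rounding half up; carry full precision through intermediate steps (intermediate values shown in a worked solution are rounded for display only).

σ√T = 0.5199·√2.4346 = 0.811211
d₁ = (ln(S/K) + (r+σ²/2)T) / (σ√T) = (ln(41.78/37.89) + (0.0727+0.5199²/2)·2.4346) / 0.811211 = (0.097731 + 0.506027) / 0.811211 = 0.744267
d₂ = d₁ − σ√T = 0.744267 − 0.811211 = -0.066944
e^{−rT} = e^{−0.0727·2.4346} = 0.837784
N(−d₁) = 0.228357,  N(−d₂) = 0.526687
Put price V = K·e^{−rT}·N(−d₂) − S·N(−d₁) = 16.718944 − 9.540776 = 7.178168
φ(d₁) = (1/√(2π))·e^{−d₁²/2} = 0.302430
Θ = −S·φ(d₁)·σ/(2√T) + r·K·e^{−rT}·N(−d₂) = −2.105084 + 1.215467 = -0.889617

price = 7.178168
Θ = -0.889617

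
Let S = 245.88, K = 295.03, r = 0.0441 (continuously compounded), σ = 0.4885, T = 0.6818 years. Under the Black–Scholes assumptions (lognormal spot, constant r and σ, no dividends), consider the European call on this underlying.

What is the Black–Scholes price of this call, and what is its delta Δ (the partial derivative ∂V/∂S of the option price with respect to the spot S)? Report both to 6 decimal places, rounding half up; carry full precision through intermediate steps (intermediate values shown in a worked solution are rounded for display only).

price = 25.267150
Δ = 0.430317

σ√T = 0.4885·√0.6818 = 0.403360
d₁ = (ln(S/K) + (r+σ²/2)T) / (σ√T) = (ln(245.88/295.03) + (0.0441+0.4885²/2)·0.6818) / 0.403360 = (-0.182233 + 0.111417) / 0.403360 = -0.175566
d₂ = d₁ − σ√T = -0.175566 − 0.403360 = -0.578926
e^{−rT} = e^{−0.0441·0.6818} = 0.970380
N(d₁) = 0.430317,  N(d₂) = 0.281319
Call price V = S·N(d₁) − K·e^{−rT}·N(d₂) = 105.806461 − 80.539311 = 25.267150
Δ = N(d₁) = 0.430317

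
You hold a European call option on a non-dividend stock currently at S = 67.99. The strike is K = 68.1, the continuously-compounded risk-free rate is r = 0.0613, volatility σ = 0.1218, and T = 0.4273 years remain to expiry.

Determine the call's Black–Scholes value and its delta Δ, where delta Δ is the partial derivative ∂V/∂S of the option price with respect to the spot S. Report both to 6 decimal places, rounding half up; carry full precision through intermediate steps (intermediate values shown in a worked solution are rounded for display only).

σ√T = 0.1218·√0.4273 = 0.079618
d₁ = (ln(S/K) + (r+σ²/2)T) / (σ√T) = (ln(67.99/68.1) + (0.0613+0.1218²/2)·0.4273) / 0.079618 = (-0.001617 + 0.029363) / 0.079618 = 0.348493
d₂ = d₁ − σ√T = 0.348493 − 0.079618 = 0.268874
e^{−rT} = e^{−0.0613·0.4273} = 0.974147
N(d₁) = 0.636265,  N(d₂) = 0.605987
Call price V = S·N(d₁) − K·e^{−rT}·N(d₂) = 43.259654 − 40.200792 = 3.058863
Δ = N(d₁) = 0.636265

price = 3.058863
Δ = 0.636265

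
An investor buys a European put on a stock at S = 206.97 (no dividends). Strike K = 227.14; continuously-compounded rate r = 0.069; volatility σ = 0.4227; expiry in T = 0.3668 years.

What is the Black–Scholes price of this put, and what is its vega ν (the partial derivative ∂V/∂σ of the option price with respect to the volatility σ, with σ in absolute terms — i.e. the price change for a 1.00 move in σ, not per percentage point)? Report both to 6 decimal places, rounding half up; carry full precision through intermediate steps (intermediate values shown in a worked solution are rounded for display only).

σ√T = 0.4227·√0.3668 = 0.256004
d₁ = (ln(S/K) + (r+σ²/2)T) / (σ√T) = (ln(206.97/227.14) + (0.069+0.4227²/2)·0.3668) / 0.256004 = (-0.092993 + 0.058078) / 0.256004 = -0.136382
d₂ = d₁ − σ√T = -0.136382 − 0.256004 = -0.392387
e^{−rT} = e^{−0.069·0.3668} = 0.975008
N(−d₁) = 0.554241,  N(−d₂) = 0.652614
Put price V = K·e^{−rT}·N(−d₂) − S·N(−d₁) = 144.530050 − 114.711161 = 29.818888
φ(d₁) = (1/√(2π))·e^{−d₁²/2} = 0.395249
ν = S·φ(d₁)·√T = 49.544238

price = 29.818888
ν = 49.544238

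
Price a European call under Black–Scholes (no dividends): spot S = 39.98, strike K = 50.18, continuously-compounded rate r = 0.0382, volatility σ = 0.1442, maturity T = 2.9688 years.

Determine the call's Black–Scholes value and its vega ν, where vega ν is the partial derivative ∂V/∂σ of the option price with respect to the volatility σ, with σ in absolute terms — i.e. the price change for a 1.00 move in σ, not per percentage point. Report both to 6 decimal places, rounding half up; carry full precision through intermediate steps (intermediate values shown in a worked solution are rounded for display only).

σ√T = 0.1442·√2.9688 = 0.248460
d₁ = (ln(S/K) + (r+σ²/2)T) / (σ√T) = (ln(39.98/50.18) + (0.0382+0.1442²/2)·2.9688) / 0.248460 = (-0.227237 + 0.144274) / 0.248460 = -0.333909
d₂ = d₁ − σ√T = -0.333909 − 0.248460 = -0.582369
e^{−rT} = e^{−0.0382·2.9688} = 0.892786
N(d₁) = 0.369224,  N(d₂) = 0.280159
Call price V = S·N(d₁) − K·e^{−rT}·N(d₂) = 14.761575 − 12.551131 = 2.210444
φ(d₁) = (1/√(2π))·e^{−d₁²/2} = 0.377311
ν = S·φ(d₁)·√T = 25.991563

price = 2.210444
ν = 25.991563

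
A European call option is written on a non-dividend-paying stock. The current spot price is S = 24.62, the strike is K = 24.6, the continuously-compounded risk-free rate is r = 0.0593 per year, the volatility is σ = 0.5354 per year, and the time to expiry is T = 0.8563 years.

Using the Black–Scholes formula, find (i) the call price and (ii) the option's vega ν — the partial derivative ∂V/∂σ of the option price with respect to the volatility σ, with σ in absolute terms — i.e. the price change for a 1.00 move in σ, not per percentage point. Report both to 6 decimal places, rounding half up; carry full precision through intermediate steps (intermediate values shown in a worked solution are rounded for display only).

price = 5.339674
ν = 8.543351

σ√T = 0.5354·√0.8563 = 0.495440
d₁ = (ln(S/K) + (r+σ²/2)T) / (σ√T) = (ln(24.62/24.6) + (0.0593+0.5354²/2)·0.8563) / 0.495440 = (0.000813 + 0.173509) / 0.495440 = 0.351852
d₂ = d₁ − σ√T = 0.351852 − 0.495440 = -0.143588
e^{−rT} = e^{−0.0593·0.8563} = 0.950489
N(d₁) = 0.637525,  N(d₂) = 0.442913
Call price V = S·N(d₁) − K·e^{−rT}·N(d₂) = 15.695878 − 10.356204 = 5.339674
φ(d₁) = (1/√(2π))·e^{−d₁²/2} = 0.374997
ν = S·φ(d₁)·√T = 8.543351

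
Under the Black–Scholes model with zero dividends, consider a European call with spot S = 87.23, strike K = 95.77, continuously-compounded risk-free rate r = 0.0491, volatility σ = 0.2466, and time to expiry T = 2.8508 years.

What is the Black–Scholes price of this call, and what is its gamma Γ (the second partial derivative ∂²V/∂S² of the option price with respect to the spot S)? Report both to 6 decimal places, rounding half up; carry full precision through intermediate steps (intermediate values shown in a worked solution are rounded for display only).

price = 16.129456
Γ = 0.010436

σ√T = 0.2466·√2.8508 = 0.416367
d₁ = (ln(S/K) + (r+σ²/2)T) / (σ√T) = (ln(87.23/95.77) + (0.0491+0.2466²/2)·2.8508) / 0.416367 = (-0.093401 + 0.226655) / 0.416367 = 0.320039
d₂ = d₁ − σ√T = 0.320039 − 0.416367 = -0.096328
e^{−rT} = e^{−0.0491·2.8508} = 0.869381
N(d₁) = 0.625531,  N(d₂) = 0.461630
Call price V = S·N(d₁) − K·e^{−rT}·N(d₂) = 54.565050 − 38.435594 = 16.129456
φ(d₁) = (1/√(2π))·e^{−d₁²/2} = 0.379026
Γ = φ(d₁) / (S·σ·√T) = 0.010436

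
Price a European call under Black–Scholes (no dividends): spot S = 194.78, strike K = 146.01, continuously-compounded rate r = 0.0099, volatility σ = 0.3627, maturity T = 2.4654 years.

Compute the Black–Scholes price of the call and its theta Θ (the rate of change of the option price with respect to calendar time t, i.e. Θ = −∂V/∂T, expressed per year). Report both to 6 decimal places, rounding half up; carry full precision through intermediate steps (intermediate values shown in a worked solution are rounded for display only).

σ√T = 0.3627·√2.4654 = 0.569497
d₁ = (ln(S/K) + (r+σ²/2)T) / (σ√T) = (ln(194.78/146.01) + (0.0099+0.3627²/2)·2.4654) / 0.569497 = (0.288196 + 0.186571) / 0.569497 = 0.833659
d₂ = d₁ − σ√T = 0.833659 − 0.569497 = 0.264163
e^{−rT} = e^{−0.0099·2.4654} = 0.975888
N(d₁) = 0.797764,  N(d₂) = 0.604173
Call price V = S·N(d₁) − K·e^{−rT}·N(d₂) = 155.388382 − 86.088212 = 69.300170
φ(d₁) = (1/√(2π))·e^{−d₁²/2} = 0.281835
Θ = −S·φ(d₁)·σ/(2√T) − r·K·e^{−rT}·N(d₂) = −6.340355 − 0.852273 = -7.192628

price = 69.300170
Θ = -7.192628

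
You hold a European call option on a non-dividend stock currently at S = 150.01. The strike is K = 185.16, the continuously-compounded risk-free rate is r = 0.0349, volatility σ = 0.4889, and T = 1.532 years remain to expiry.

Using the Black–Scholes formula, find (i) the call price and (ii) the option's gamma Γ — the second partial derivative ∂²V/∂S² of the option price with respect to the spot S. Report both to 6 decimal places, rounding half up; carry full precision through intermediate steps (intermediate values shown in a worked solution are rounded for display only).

price = 27.200943
Γ = 0.004391

σ√T = 0.4889·√1.532 = 0.605131
d₁ = (ln(S/K) + (r+σ²/2)T) / (σ√T) = (ln(150.01/185.16) + (0.0349+0.4889²/2)·1.532) / 0.605131 = (-0.210518 + 0.236559) / 0.605131 = 0.043032
d₂ = d₁ − σ√T = 0.043032 − 0.605131 = -0.562099
e^{−rT} = e^{−0.0349·1.532} = 0.947937
N(d₁) = 0.517162,  N(d₂) = 0.287024
Call price V = S·N(d₁) − K·e^{−rT}·N(d₂) = 77.579492 − 50.378549 = 27.200943
φ(d₁) = (1/√(2π))·e^{−d₁²/2} = 0.398573
Γ = φ(d₁) / (S·σ·√T) = 0.004391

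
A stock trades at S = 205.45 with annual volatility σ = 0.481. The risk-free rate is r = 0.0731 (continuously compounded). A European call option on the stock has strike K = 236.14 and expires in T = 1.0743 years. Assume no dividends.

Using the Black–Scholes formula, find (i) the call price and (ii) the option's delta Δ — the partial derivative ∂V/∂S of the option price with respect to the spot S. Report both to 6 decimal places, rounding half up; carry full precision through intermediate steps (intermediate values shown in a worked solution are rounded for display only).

σ√T = 0.481·√1.0743 = 0.498549
d₁ = (ln(S/K) + (r+σ²/2)T) / (σ√T) = (ln(205.45/236.14) + (0.0731+0.481²/2)·1.0743) / 0.498549 = (-0.139222 + 0.202807) / 0.498549 = 0.127540
d₂ = d₁ − σ√T = 0.127540 − 0.498549 = -0.371009
e^{−rT} = e^{−0.0731·1.0743} = 0.924473
N(d₁) = 0.550743,  N(d₂) = 0.355315
Call price V = S·N(d₁) − K·e^{−rT}·N(d₂) = 113.150217 − 77.567124 = 35.583093
Δ = N(d₁) = 0.550743

price = 35.583093
Δ = 0.550743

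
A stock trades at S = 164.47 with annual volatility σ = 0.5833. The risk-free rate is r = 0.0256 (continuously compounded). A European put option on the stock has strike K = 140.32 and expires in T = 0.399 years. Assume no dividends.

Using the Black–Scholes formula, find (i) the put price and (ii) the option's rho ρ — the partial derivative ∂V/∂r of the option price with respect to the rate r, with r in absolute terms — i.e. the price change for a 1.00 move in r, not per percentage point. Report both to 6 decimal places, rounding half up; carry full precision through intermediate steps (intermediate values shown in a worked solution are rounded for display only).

price = 11.642343
ρ = -21.715838

σ√T = 0.5833·√0.399 = 0.368450
d₁ = (ln(S/K) + (r+σ²/2)T) / (σ√T) = (ln(164.47/140.32) + (0.0256+0.5833²/2)·0.399) / 0.368450 = (0.158803 + 0.078092) / 0.368450 = 0.642950
d₂ = d₁ − σ√T = 0.642950 − 0.368450 = 0.274500
e^{−rT} = e^{−0.0256·0.399} = 0.989838
N(−d₁) = 0.260128,  N(−d₂) = 0.391850
Put price V = K·e^{−rT}·N(−d₂) − S·N(−d₁) = 54.425660 − 42.783317 = 11.642343
ρ = −K·T·e^{−rT}·N(−d₂) = -21.715838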